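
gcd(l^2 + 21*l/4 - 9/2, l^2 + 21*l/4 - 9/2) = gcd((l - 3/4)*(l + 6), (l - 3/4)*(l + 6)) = l^2 + 21*l/4 - 9/2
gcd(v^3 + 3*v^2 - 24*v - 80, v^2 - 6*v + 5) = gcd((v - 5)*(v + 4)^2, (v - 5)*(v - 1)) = v - 5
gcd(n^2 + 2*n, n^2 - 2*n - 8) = n + 2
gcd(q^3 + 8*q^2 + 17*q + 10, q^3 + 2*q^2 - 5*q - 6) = q + 1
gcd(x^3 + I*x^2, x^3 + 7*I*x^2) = x^2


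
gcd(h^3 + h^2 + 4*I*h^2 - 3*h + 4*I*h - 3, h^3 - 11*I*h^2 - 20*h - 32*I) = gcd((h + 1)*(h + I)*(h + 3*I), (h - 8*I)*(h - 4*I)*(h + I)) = h + I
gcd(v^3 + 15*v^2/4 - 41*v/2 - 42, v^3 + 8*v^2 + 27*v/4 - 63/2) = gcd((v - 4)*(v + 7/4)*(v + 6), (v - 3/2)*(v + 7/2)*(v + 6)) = v + 6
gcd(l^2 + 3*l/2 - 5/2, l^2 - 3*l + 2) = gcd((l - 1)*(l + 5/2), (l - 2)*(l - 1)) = l - 1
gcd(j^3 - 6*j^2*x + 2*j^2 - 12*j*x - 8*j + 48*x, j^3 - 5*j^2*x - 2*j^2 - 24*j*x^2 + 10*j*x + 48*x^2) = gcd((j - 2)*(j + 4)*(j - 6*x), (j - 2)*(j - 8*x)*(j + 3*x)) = j - 2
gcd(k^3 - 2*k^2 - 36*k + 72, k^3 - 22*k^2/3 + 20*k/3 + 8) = k^2 - 8*k + 12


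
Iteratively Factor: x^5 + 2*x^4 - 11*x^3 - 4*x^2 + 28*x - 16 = (x - 2)*(x^4 + 4*x^3 - 3*x^2 - 10*x + 8) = (x - 2)*(x - 1)*(x^3 + 5*x^2 + 2*x - 8) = (x - 2)*(x - 1)*(x + 4)*(x^2 + x - 2) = (x - 2)*(x - 1)*(x + 2)*(x + 4)*(x - 1)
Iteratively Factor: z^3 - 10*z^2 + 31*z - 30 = (z - 5)*(z^2 - 5*z + 6) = (z - 5)*(z - 3)*(z - 2)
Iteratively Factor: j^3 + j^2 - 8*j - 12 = (j + 2)*(j^2 - j - 6) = (j + 2)^2*(j - 3)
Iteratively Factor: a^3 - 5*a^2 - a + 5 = (a + 1)*(a^2 - 6*a + 5) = (a - 5)*(a + 1)*(a - 1)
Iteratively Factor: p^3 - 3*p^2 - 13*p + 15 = (p - 5)*(p^2 + 2*p - 3) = (p - 5)*(p - 1)*(p + 3)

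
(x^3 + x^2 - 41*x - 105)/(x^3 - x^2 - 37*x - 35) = (x + 3)/(x + 1)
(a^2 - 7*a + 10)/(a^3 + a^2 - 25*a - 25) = (a - 2)/(a^2 + 6*a + 5)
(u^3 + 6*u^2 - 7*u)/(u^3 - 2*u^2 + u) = (u + 7)/(u - 1)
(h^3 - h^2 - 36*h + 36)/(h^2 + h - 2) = (h^2 - 36)/(h + 2)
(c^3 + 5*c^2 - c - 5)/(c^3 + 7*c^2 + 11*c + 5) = (c - 1)/(c + 1)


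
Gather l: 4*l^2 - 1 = 4*l^2 - 1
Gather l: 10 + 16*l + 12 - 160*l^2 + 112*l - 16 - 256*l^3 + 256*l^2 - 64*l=-256*l^3 + 96*l^2 + 64*l + 6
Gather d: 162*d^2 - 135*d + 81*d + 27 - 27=162*d^2 - 54*d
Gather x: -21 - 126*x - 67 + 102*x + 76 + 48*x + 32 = 24*x + 20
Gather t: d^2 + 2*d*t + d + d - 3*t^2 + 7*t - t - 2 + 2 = d^2 + 2*d - 3*t^2 + t*(2*d + 6)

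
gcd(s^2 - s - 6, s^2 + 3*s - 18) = s - 3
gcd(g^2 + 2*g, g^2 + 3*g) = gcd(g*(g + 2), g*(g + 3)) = g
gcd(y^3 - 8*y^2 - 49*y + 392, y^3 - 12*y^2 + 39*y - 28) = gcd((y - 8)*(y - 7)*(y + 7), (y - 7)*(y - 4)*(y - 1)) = y - 7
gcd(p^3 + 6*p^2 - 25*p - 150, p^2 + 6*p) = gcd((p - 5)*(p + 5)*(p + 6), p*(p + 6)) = p + 6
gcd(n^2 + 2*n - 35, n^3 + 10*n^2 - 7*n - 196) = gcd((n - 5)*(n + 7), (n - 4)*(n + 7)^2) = n + 7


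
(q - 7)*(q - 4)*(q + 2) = q^3 - 9*q^2 + 6*q + 56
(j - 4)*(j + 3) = j^2 - j - 12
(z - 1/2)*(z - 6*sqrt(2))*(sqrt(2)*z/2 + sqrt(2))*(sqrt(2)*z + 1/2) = z^4 - 23*sqrt(2)*z^3/4 + 3*z^3/2 - 69*sqrt(2)*z^2/8 - 4*z^2 - 9*z/2 + 23*sqrt(2)*z/4 + 3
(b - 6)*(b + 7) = b^2 + b - 42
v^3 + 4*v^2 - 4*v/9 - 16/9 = (v - 2/3)*(v + 2/3)*(v + 4)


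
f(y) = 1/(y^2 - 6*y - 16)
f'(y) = (6 - 2*y)/(y^2 - 6*y - 16)^2 = 2*(3 - y)/(-y^2 + 6*y + 16)^2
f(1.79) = -0.04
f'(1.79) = 0.00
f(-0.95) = -0.11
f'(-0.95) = 0.09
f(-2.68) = 0.14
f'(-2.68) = 0.22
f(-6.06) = 0.02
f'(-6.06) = 0.01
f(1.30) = -0.05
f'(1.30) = 0.01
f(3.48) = -0.04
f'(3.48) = -0.00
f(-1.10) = -0.12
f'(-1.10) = 0.12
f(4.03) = -0.04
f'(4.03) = -0.00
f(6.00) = -0.06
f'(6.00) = -0.02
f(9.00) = 0.09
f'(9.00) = -0.10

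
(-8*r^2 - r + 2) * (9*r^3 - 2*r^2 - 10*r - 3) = -72*r^5 + 7*r^4 + 100*r^3 + 30*r^2 - 17*r - 6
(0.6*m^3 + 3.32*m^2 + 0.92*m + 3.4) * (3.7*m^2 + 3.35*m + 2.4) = 2.22*m^5 + 14.294*m^4 + 15.966*m^3 + 23.63*m^2 + 13.598*m + 8.16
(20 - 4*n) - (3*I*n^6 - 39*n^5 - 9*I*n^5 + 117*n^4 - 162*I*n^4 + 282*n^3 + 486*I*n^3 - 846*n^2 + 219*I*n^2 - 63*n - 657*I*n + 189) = -3*I*n^6 + 39*n^5 + 9*I*n^5 - 117*n^4 + 162*I*n^4 - 282*n^3 - 486*I*n^3 + 846*n^2 - 219*I*n^2 + 59*n + 657*I*n - 169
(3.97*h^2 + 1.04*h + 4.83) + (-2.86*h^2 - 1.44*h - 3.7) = 1.11*h^2 - 0.4*h + 1.13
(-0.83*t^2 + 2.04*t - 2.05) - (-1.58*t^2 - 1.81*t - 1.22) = 0.75*t^2 + 3.85*t - 0.83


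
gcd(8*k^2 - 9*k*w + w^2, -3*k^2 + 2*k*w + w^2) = -k + w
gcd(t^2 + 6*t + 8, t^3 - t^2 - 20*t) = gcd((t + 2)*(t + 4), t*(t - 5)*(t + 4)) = t + 4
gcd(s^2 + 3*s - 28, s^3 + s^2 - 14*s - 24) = s - 4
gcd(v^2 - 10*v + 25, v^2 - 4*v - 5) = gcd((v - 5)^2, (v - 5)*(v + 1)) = v - 5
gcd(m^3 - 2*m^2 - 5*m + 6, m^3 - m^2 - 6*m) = m^2 - m - 6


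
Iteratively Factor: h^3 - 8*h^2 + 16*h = (h - 4)*(h^2 - 4*h) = (h - 4)^2*(h)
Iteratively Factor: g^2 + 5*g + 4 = (g + 1)*(g + 4)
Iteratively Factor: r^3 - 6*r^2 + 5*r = (r)*(r^2 - 6*r + 5) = r*(r - 1)*(r - 5)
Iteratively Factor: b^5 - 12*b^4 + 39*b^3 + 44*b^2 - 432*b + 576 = (b - 3)*(b^4 - 9*b^3 + 12*b^2 + 80*b - 192) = (b - 3)*(b + 3)*(b^3 - 12*b^2 + 48*b - 64) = (b - 4)*(b - 3)*(b + 3)*(b^2 - 8*b + 16) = (b - 4)^2*(b - 3)*(b + 3)*(b - 4)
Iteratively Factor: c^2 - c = (c - 1)*(c)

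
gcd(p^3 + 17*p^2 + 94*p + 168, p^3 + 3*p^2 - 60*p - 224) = p^2 + 11*p + 28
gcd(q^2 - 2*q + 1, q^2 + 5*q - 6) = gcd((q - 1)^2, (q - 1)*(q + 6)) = q - 1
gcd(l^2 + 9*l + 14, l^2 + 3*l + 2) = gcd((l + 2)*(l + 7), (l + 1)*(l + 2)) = l + 2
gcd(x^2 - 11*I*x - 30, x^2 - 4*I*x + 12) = x - 6*I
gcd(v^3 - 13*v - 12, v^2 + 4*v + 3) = v^2 + 4*v + 3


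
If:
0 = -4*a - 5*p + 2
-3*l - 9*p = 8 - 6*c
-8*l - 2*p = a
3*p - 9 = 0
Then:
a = -13/4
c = 1087/192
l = -11/32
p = 3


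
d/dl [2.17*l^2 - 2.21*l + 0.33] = 4.34*l - 2.21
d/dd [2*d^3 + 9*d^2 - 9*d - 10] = 6*d^2 + 18*d - 9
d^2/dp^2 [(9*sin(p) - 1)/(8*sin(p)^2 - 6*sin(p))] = (-144*sin(p)^2 - 44*sin(p) + 252 - 87/sin(p) + 72/sin(p)^2 - 18/sin(p)^3)/(2*(4*sin(p) - 3)^3)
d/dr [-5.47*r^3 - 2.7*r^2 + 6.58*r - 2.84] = -16.41*r^2 - 5.4*r + 6.58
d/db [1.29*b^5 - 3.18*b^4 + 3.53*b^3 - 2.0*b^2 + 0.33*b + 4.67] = 6.45*b^4 - 12.72*b^3 + 10.59*b^2 - 4.0*b + 0.33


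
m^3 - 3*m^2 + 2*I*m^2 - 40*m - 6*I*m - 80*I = (m - 8)*(m + 5)*(m + 2*I)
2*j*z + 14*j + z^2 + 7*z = (2*j + z)*(z + 7)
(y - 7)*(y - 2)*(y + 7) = y^3 - 2*y^2 - 49*y + 98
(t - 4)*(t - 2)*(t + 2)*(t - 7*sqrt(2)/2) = t^4 - 7*sqrt(2)*t^3/2 - 4*t^3 - 4*t^2 + 14*sqrt(2)*t^2 + 16*t + 14*sqrt(2)*t - 56*sqrt(2)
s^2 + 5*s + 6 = (s + 2)*(s + 3)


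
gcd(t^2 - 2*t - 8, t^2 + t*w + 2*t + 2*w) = t + 2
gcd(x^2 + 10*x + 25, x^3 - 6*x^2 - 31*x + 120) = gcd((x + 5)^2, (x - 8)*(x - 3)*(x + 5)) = x + 5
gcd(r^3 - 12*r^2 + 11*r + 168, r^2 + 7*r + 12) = r + 3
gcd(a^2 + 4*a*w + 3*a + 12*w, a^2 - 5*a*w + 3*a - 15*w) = a + 3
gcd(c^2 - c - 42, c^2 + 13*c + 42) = c + 6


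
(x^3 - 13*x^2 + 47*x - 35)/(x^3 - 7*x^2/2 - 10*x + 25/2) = 2*(x - 7)/(2*x + 5)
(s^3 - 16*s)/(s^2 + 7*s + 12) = s*(s - 4)/(s + 3)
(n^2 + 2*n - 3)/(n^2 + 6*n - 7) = (n + 3)/(n + 7)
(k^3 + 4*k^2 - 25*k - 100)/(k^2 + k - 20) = (k^2 - k - 20)/(k - 4)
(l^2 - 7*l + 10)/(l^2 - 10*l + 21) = (l^2 - 7*l + 10)/(l^2 - 10*l + 21)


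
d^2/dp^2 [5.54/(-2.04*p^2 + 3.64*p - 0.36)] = (46.110528*p^2 - 82.275648*p - 5.54*(4.08*p - 3.64)*(8.16*p - 7.28) + 8.137152)/(2.04*p^2 - 3.64*p + 0.36)^3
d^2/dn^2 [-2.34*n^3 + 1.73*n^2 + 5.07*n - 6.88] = 3.46 - 14.04*n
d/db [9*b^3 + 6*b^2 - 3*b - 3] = 27*b^2 + 12*b - 3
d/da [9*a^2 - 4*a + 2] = 18*a - 4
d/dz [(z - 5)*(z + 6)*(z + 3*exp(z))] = 3*z^2*exp(z) + 3*z^2 + 9*z*exp(z) + 2*z - 87*exp(z) - 30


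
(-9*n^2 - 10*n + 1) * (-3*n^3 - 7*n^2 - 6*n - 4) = 27*n^5 + 93*n^4 + 121*n^3 + 89*n^2 + 34*n - 4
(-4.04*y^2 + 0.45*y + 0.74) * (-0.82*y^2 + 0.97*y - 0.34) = 3.3128*y^4 - 4.2878*y^3 + 1.2033*y^2 + 0.5648*y - 0.2516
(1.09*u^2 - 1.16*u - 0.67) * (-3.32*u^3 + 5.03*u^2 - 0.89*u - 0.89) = -3.6188*u^5 + 9.3339*u^4 - 4.5805*u^3 - 3.3078*u^2 + 1.6287*u + 0.5963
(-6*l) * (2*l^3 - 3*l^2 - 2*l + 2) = -12*l^4 + 18*l^3 + 12*l^2 - 12*l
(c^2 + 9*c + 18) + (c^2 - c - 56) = 2*c^2 + 8*c - 38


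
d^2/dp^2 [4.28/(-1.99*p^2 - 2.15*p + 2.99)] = (33.898456*p^2 + 36.62396*p - 4.28*(3.98*p + 2.15)*(7.96*p + 4.3) - 50.932856)/(1.99*p^2 + 2.15*p - 2.99)^3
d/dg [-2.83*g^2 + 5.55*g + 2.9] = 5.55 - 5.66*g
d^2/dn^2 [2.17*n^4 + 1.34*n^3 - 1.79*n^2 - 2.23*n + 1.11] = 26.04*n^2 + 8.04*n - 3.58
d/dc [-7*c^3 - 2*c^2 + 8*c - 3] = -21*c^2 - 4*c + 8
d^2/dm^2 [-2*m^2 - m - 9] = -4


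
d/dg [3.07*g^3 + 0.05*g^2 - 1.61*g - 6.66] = 9.21*g^2 + 0.1*g - 1.61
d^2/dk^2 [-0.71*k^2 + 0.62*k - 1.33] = -1.42000000000000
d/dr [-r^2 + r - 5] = 1 - 2*r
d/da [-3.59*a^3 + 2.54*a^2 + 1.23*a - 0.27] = -10.77*a^2 + 5.08*a + 1.23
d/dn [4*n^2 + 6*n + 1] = 8*n + 6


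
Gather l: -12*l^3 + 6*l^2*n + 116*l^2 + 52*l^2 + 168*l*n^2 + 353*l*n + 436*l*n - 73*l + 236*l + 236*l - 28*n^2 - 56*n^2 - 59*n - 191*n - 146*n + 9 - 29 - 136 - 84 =-12*l^3 + l^2*(6*n + 168) + l*(168*n^2 + 789*n + 399) - 84*n^2 - 396*n - 240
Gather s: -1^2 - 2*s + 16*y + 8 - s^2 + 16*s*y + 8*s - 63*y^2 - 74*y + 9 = -s^2 + s*(16*y + 6) - 63*y^2 - 58*y + 16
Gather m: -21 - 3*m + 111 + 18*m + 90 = 15*m + 180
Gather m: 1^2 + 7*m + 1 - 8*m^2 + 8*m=-8*m^2 + 15*m + 2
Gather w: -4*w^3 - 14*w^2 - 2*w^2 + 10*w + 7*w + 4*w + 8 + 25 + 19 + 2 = -4*w^3 - 16*w^2 + 21*w + 54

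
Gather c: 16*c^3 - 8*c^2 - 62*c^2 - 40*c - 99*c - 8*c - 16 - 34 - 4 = 16*c^3 - 70*c^2 - 147*c - 54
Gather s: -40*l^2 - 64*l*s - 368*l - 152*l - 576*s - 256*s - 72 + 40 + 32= -40*l^2 - 520*l + s*(-64*l - 832)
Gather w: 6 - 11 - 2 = -7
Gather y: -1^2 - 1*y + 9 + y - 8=0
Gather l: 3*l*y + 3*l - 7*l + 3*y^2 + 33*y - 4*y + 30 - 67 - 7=l*(3*y - 4) + 3*y^2 + 29*y - 44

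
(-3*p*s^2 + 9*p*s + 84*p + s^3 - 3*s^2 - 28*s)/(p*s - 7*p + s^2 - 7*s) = (-3*p*s - 12*p + s^2 + 4*s)/(p + s)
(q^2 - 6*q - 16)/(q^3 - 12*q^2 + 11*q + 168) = (q + 2)/(q^2 - 4*q - 21)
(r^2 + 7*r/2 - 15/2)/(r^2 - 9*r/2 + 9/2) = (r + 5)/(r - 3)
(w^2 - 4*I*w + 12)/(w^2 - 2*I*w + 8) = (w - 6*I)/(w - 4*I)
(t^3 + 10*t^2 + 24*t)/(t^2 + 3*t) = (t^2 + 10*t + 24)/(t + 3)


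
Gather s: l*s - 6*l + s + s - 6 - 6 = -6*l + s*(l + 2) - 12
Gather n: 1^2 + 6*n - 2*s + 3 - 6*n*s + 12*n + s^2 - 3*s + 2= n*(18 - 6*s) + s^2 - 5*s + 6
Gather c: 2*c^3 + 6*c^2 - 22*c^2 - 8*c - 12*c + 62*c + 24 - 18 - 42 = 2*c^3 - 16*c^2 + 42*c - 36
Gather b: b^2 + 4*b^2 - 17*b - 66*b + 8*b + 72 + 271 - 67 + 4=5*b^2 - 75*b + 280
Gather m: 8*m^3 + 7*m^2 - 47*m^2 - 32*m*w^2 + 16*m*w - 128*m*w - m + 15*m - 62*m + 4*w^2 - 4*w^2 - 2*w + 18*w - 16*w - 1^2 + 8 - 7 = 8*m^3 - 40*m^2 + m*(-32*w^2 - 112*w - 48)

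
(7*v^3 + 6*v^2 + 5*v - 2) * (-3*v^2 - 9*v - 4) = -21*v^5 - 81*v^4 - 97*v^3 - 63*v^2 - 2*v + 8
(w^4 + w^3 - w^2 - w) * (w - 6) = w^5 - 5*w^4 - 7*w^3 + 5*w^2 + 6*w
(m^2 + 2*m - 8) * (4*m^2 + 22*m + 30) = 4*m^4 + 30*m^3 + 42*m^2 - 116*m - 240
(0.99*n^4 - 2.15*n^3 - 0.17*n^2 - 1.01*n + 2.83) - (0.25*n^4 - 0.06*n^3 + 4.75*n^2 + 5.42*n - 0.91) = 0.74*n^4 - 2.09*n^3 - 4.92*n^2 - 6.43*n + 3.74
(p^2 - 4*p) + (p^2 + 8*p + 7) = 2*p^2 + 4*p + 7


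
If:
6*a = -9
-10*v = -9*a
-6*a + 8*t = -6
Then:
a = -3/2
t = -15/8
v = -27/20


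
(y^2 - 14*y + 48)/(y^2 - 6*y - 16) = (y - 6)/(y + 2)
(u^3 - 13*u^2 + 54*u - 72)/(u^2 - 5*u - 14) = (-u^3 + 13*u^2 - 54*u + 72)/(-u^2 + 5*u + 14)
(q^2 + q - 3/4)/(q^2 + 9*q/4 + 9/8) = 2*(2*q - 1)/(4*q + 3)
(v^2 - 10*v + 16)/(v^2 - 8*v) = (v - 2)/v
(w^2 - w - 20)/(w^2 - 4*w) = (w^2 - w - 20)/(w*(w - 4))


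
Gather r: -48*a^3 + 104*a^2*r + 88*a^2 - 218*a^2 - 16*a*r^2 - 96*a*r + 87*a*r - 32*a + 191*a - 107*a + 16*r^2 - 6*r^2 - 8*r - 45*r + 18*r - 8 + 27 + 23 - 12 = -48*a^3 - 130*a^2 + 52*a + r^2*(10 - 16*a) + r*(104*a^2 - 9*a - 35) + 30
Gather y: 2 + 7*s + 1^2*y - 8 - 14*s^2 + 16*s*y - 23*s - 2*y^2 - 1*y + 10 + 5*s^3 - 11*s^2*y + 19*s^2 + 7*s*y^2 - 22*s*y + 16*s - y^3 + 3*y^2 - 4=5*s^3 + 5*s^2 - y^3 + y^2*(7*s + 1) + y*(-11*s^2 - 6*s)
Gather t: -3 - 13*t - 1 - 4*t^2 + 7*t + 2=-4*t^2 - 6*t - 2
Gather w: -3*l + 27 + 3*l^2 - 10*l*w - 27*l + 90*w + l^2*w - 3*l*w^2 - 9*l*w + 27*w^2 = 3*l^2 - 30*l + w^2*(27 - 3*l) + w*(l^2 - 19*l + 90) + 27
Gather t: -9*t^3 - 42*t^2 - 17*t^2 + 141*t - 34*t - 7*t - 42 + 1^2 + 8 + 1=-9*t^3 - 59*t^2 + 100*t - 32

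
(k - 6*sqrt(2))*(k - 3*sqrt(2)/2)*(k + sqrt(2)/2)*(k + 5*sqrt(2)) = k^4 - 2*sqrt(2)*k^3 - 119*k^2/2 + 123*sqrt(2)*k/2 + 90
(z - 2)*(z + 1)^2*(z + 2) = z^4 + 2*z^3 - 3*z^2 - 8*z - 4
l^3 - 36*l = l*(l - 6)*(l + 6)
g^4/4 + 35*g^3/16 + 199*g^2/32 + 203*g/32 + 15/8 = (g/4 + 1)*(g + 1/2)*(g + 5/4)*(g + 3)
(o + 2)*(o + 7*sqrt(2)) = o^2 + 2*o + 7*sqrt(2)*o + 14*sqrt(2)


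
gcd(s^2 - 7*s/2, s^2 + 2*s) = s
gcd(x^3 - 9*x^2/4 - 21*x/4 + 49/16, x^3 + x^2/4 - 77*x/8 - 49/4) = x^2 - 7*x/4 - 49/8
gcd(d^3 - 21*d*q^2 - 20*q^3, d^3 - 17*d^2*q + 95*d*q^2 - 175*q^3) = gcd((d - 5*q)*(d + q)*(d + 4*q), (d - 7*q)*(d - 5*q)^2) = -d + 5*q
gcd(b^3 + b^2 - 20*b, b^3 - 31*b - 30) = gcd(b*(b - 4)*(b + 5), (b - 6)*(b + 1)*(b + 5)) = b + 5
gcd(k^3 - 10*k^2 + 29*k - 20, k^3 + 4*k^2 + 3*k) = 1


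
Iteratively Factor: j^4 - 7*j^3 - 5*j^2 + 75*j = (j - 5)*(j^3 - 2*j^2 - 15*j) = j*(j - 5)*(j^2 - 2*j - 15) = j*(j - 5)^2*(j + 3)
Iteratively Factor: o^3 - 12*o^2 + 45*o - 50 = (o - 2)*(o^2 - 10*o + 25) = (o - 5)*(o - 2)*(o - 5)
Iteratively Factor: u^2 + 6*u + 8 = (u + 4)*(u + 2)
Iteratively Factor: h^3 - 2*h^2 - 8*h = (h - 4)*(h^2 + 2*h) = (h - 4)*(h + 2)*(h)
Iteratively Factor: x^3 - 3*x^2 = (x)*(x^2 - 3*x) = x^2*(x - 3)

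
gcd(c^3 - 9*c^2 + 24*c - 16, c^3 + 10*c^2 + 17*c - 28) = c - 1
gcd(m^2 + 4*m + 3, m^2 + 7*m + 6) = m + 1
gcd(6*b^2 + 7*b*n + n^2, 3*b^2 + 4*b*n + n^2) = b + n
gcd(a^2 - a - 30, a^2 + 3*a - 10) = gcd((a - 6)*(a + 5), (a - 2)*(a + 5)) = a + 5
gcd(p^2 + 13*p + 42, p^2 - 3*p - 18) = 1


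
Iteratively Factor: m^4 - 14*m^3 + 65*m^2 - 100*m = (m - 5)*(m^3 - 9*m^2 + 20*m) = (m - 5)^2*(m^2 - 4*m) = m*(m - 5)^2*(m - 4)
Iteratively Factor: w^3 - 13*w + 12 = (w - 1)*(w^2 + w - 12) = (w - 1)*(w + 4)*(w - 3)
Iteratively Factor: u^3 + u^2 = (u + 1)*(u^2) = u*(u + 1)*(u)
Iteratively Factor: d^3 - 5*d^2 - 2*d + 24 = (d + 2)*(d^2 - 7*d + 12) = (d - 4)*(d + 2)*(d - 3)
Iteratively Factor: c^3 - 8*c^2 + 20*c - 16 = (c - 2)*(c^2 - 6*c + 8) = (c - 4)*(c - 2)*(c - 2)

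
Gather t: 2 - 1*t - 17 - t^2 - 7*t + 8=-t^2 - 8*t - 7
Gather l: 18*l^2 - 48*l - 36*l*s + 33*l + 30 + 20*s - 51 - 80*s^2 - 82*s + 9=18*l^2 + l*(-36*s - 15) - 80*s^2 - 62*s - 12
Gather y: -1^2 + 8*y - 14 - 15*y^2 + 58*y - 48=-15*y^2 + 66*y - 63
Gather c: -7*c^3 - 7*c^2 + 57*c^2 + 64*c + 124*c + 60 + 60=-7*c^3 + 50*c^2 + 188*c + 120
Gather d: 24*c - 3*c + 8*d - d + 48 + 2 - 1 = 21*c + 7*d + 49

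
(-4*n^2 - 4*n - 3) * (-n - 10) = 4*n^3 + 44*n^2 + 43*n + 30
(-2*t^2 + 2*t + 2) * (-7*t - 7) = 14*t^3 - 28*t - 14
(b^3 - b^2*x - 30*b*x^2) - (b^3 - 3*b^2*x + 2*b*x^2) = 2*b^2*x - 32*b*x^2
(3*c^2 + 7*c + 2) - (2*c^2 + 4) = c^2 + 7*c - 2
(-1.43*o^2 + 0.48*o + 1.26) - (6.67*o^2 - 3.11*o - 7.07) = -8.1*o^2 + 3.59*o + 8.33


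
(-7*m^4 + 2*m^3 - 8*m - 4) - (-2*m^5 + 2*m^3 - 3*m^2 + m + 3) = 2*m^5 - 7*m^4 + 3*m^2 - 9*m - 7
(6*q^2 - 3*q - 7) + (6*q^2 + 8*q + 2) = 12*q^2 + 5*q - 5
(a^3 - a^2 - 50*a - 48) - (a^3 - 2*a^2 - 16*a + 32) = a^2 - 34*a - 80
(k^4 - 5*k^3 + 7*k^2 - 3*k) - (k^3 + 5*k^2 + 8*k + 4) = k^4 - 6*k^3 + 2*k^2 - 11*k - 4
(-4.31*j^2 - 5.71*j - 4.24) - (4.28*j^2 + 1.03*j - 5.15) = -8.59*j^2 - 6.74*j + 0.91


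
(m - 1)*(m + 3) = m^2 + 2*m - 3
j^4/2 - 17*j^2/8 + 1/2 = (j/2 + 1)*(j - 2)*(j - 1/2)*(j + 1/2)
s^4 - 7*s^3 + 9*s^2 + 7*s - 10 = (s - 5)*(s - 2)*(s - 1)*(s + 1)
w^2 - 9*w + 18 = (w - 6)*(w - 3)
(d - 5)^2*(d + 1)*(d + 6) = d^4 - 3*d^3 - 39*d^2 + 115*d + 150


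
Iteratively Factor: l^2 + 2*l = (l)*(l + 2)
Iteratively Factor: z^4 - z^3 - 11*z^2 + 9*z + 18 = (z - 3)*(z^3 + 2*z^2 - 5*z - 6) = (z - 3)*(z + 3)*(z^2 - z - 2) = (z - 3)*(z + 1)*(z + 3)*(z - 2)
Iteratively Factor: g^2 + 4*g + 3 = (g + 3)*(g + 1)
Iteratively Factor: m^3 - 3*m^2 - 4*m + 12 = (m + 2)*(m^2 - 5*m + 6) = (m - 2)*(m + 2)*(m - 3)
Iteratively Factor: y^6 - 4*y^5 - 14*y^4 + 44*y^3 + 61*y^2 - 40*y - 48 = (y - 4)*(y^5 - 14*y^3 - 12*y^2 + 13*y + 12) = (y - 4)*(y - 1)*(y^4 + y^3 - 13*y^2 - 25*y - 12) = (y - 4)^2*(y - 1)*(y^3 + 5*y^2 + 7*y + 3) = (y - 4)^2*(y - 1)*(y + 1)*(y^2 + 4*y + 3) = (y - 4)^2*(y - 1)*(y + 1)*(y + 3)*(y + 1)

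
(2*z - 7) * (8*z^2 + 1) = 16*z^3 - 56*z^2 + 2*z - 7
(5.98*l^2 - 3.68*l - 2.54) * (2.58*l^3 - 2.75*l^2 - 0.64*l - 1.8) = 15.4284*l^5 - 25.9394*l^4 - 0.260400000000001*l^3 - 1.4238*l^2 + 8.2496*l + 4.572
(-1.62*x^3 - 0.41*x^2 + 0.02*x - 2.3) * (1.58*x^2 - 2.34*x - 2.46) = -2.5596*x^5 + 3.143*x^4 + 4.9762*x^3 - 2.6722*x^2 + 5.3328*x + 5.658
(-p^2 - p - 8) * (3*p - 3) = -3*p^3 - 21*p + 24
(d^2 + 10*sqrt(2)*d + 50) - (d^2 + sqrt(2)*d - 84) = 9*sqrt(2)*d + 134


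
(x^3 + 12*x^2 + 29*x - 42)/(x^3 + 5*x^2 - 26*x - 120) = (x^2 + 6*x - 7)/(x^2 - x - 20)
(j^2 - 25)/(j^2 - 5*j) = (j + 5)/j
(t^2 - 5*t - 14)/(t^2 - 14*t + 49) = (t + 2)/(t - 7)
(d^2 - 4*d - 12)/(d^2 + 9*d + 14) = (d - 6)/(d + 7)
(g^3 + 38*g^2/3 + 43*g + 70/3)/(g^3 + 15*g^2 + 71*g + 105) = (g + 2/3)/(g + 3)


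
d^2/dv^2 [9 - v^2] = -2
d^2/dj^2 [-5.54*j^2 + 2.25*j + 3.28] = -11.0800000000000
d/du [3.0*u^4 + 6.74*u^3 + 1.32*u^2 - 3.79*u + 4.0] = 12.0*u^3 + 20.22*u^2 + 2.64*u - 3.79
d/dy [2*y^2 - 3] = 4*y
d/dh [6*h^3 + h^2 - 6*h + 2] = 18*h^2 + 2*h - 6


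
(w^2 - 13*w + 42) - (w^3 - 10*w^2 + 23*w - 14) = -w^3 + 11*w^2 - 36*w + 56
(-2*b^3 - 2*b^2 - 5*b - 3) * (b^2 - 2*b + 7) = -2*b^5 + 2*b^4 - 15*b^3 - 7*b^2 - 29*b - 21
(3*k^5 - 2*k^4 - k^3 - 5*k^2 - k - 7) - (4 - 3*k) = 3*k^5 - 2*k^4 - k^3 - 5*k^2 + 2*k - 11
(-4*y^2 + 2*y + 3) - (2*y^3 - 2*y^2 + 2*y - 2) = -2*y^3 - 2*y^2 + 5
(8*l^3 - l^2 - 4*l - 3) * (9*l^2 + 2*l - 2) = 72*l^5 + 7*l^4 - 54*l^3 - 33*l^2 + 2*l + 6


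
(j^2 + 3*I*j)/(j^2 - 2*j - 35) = j*(j + 3*I)/(j^2 - 2*j - 35)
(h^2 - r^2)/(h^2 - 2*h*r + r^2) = (-h - r)/(-h + r)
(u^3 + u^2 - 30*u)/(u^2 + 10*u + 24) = u*(u - 5)/(u + 4)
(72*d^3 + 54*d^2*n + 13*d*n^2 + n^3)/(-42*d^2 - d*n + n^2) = (-12*d^2 - 7*d*n - n^2)/(7*d - n)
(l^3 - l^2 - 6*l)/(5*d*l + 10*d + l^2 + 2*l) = l*(l - 3)/(5*d + l)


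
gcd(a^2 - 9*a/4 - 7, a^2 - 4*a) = a - 4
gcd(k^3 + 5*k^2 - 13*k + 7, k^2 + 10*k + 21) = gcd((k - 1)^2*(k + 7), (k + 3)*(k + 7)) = k + 7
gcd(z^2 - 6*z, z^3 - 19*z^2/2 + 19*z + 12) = z - 6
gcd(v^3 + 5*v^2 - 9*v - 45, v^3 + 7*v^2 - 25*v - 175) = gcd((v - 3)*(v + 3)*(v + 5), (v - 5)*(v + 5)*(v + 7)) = v + 5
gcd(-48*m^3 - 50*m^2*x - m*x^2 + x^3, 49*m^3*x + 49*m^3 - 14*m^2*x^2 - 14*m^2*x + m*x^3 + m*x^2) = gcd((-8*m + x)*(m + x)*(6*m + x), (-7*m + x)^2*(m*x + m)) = 1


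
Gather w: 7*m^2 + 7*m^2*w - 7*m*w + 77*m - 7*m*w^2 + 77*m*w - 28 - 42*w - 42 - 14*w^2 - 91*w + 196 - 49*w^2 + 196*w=7*m^2 + 77*m + w^2*(-7*m - 63) + w*(7*m^2 + 70*m + 63) + 126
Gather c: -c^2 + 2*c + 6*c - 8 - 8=-c^2 + 8*c - 16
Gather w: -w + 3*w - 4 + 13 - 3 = 2*w + 6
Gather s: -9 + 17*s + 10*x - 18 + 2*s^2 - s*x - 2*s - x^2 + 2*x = 2*s^2 + s*(15 - x) - x^2 + 12*x - 27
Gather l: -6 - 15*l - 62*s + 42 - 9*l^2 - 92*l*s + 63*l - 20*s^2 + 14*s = -9*l^2 + l*(48 - 92*s) - 20*s^2 - 48*s + 36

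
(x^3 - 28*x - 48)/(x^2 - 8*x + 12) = (x^2 + 6*x + 8)/(x - 2)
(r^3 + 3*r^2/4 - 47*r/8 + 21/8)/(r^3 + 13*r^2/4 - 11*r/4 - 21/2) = (r - 1/2)/(r + 2)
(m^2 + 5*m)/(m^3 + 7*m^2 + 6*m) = (m + 5)/(m^2 + 7*m + 6)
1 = 1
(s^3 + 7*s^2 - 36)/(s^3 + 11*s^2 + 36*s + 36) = (s - 2)/(s + 2)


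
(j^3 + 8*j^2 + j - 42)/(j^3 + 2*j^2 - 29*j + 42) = (j + 3)/(j - 3)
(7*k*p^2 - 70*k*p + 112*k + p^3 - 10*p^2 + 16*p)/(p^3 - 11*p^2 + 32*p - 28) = (7*k*p - 56*k + p^2 - 8*p)/(p^2 - 9*p + 14)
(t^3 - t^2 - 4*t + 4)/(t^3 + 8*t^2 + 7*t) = (t^3 - t^2 - 4*t + 4)/(t*(t^2 + 8*t + 7))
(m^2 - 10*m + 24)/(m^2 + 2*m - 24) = (m - 6)/(m + 6)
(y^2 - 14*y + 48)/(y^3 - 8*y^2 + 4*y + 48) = (y - 8)/(y^2 - 2*y - 8)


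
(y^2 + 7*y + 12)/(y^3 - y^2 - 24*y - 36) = (y + 4)/(y^2 - 4*y - 12)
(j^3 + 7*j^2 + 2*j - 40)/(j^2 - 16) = (j^2 + 3*j - 10)/(j - 4)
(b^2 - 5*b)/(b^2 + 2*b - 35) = b/(b + 7)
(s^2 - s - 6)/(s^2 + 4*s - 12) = (s^2 - s - 6)/(s^2 + 4*s - 12)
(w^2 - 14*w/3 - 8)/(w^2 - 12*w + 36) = (w + 4/3)/(w - 6)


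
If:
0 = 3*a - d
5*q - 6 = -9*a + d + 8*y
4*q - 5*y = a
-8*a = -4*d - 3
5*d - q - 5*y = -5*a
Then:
No Solution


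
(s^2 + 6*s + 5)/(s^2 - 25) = (s + 1)/(s - 5)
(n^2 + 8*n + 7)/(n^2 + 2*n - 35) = (n + 1)/(n - 5)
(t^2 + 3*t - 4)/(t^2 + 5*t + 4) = (t - 1)/(t + 1)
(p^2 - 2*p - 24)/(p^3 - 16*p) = (p - 6)/(p*(p - 4))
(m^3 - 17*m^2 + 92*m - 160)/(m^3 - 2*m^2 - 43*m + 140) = (m - 8)/(m + 7)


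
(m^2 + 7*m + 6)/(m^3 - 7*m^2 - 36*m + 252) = (m + 1)/(m^2 - 13*m + 42)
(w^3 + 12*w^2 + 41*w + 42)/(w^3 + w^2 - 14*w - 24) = (w + 7)/(w - 4)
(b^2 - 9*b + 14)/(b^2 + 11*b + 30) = (b^2 - 9*b + 14)/(b^2 + 11*b + 30)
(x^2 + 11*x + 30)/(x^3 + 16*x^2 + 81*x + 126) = (x + 5)/(x^2 + 10*x + 21)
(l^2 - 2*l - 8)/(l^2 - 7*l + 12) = (l + 2)/(l - 3)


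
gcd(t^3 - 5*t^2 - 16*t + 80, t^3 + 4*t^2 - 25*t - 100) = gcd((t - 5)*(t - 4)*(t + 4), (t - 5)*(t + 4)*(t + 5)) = t^2 - t - 20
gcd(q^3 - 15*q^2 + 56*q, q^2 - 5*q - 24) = q - 8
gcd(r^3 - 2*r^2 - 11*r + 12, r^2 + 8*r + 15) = r + 3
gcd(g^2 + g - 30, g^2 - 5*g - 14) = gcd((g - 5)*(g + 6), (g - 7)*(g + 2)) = 1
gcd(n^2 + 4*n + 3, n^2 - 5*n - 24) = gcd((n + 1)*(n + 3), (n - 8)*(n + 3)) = n + 3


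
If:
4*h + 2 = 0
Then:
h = -1/2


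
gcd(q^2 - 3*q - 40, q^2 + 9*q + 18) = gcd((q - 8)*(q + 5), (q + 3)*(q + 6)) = 1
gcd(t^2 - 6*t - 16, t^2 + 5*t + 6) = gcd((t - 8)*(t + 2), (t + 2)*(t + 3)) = t + 2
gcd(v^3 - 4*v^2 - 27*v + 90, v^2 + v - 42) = v - 6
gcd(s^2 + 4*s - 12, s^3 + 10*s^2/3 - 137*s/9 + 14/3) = s + 6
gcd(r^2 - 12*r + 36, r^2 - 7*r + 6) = r - 6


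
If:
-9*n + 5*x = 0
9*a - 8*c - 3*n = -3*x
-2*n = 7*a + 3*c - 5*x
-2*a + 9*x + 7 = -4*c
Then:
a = -1708/7831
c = -2793/7831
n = -2905/7831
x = -5229/7831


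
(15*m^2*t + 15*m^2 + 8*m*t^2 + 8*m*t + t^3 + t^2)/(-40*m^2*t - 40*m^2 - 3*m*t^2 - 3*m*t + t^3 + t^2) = (3*m + t)/(-8*m + t)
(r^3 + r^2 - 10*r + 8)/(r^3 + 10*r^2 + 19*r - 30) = (r^2 + 2*r - 8)/(r^2 + 11*r + 30)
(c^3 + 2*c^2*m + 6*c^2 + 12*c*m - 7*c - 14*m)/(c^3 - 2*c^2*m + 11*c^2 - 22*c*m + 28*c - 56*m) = (c^2 + 2*c*m - c - 2*m)/(c^2 - 2*c*m + 4*c - 8*m)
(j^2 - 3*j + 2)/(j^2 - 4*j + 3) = (j - 2)/(j - 3)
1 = 1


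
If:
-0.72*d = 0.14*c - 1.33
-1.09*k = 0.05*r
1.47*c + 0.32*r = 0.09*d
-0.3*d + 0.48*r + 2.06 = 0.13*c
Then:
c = 0.76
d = 1.70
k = 0.14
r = -3.02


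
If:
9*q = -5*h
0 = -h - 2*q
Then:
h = 0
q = 0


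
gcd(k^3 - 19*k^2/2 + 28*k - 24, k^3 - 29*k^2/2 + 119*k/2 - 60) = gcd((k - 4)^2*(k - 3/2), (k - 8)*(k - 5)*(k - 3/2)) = k - 3/2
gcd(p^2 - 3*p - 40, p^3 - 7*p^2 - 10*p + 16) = p - 8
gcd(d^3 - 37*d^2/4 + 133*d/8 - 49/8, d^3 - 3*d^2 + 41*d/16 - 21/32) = d^2 - 9*d/4 + 7/8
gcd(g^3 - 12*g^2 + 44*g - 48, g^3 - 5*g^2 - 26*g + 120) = g^2 - 10*g + 24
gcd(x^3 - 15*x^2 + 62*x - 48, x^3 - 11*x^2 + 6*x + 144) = x^2 - 14*x + 48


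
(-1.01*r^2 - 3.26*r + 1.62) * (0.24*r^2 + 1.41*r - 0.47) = -0.2424*r^4 - 2.2065*r^3 - 3.7331*r^2 + 3.8164*r - 0.7614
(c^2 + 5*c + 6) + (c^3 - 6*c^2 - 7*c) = c^3 - 5*c^2 - 2*c + 6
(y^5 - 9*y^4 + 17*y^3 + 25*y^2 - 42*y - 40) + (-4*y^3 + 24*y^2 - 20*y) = y^5 - 9*y^4 + 13*y^3 + 49*y^2 - 62*y - 40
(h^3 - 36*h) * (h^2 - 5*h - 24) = h^5 - 5*h^4 - 60*h^3 + 180*h^2 + 864*h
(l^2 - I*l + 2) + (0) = l^2 - I*l + 2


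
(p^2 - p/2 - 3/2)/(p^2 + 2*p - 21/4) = 2*(p + 1)/(2*p + 7)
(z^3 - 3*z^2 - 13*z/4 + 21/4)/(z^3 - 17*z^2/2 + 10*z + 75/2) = (2*z^2 - 9*z + 7)/(2*(z^2 - 10*z + 25))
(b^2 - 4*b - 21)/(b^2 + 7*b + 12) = (b - 7)/(b + 4)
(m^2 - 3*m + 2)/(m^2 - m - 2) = (m - 1)/(m + 1)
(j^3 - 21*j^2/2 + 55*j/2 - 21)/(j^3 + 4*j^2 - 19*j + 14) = (2*j^2 - 17*j + 21)/(2*(j^2 + 6*j - 7))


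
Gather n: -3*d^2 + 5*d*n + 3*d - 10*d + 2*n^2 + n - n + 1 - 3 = -3*d^2 + 5*d*n - 7*d + 2*n^2 - 2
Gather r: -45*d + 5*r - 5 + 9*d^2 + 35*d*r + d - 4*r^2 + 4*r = 9*d^2 - 44*d - 4*r^2 + r*(35*d + 9) - 5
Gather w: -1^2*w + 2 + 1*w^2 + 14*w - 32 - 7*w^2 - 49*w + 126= -6*w^2 - 36*w + 96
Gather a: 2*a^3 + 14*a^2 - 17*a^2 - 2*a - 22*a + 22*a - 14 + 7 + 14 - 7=2*a^3 - 3*a^2 - 2*a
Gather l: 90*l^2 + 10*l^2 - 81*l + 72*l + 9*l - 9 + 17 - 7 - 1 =100*l^2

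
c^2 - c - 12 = (c - 4)*(c + 3)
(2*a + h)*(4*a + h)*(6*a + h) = 48*a^3 + 44*a^2*h + 12*a*h^2 + h^3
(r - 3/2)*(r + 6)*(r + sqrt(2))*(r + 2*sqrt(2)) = r^4 + 3*sqrt(2)*r^3 + 9*r^3/2 - 5*r^2 + 27*sqrt(2)*r^2/2 - 27*sqrt(2)*r + 18*r - 36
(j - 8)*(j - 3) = j^2 - 11*j + 24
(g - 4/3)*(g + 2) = g^2 + 2*g/3 - 8/3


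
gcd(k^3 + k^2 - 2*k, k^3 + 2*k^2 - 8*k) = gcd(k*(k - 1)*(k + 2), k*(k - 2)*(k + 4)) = k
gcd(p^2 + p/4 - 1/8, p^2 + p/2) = p + 1/2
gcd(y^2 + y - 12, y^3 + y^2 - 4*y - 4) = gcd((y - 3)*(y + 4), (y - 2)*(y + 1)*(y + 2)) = 1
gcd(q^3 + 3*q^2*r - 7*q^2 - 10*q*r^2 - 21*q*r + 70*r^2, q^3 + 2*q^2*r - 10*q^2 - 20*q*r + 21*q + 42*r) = q - 7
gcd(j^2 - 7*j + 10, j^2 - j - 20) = j - 5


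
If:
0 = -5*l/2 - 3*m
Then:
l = -6*m/5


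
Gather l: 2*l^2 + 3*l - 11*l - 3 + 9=2*l^2 - 8*l + 6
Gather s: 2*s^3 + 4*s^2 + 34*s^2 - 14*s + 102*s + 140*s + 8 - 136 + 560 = 2*s^3 + 38*s^2 + 228*s + 432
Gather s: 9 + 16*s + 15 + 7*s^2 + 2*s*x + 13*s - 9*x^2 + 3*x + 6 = 7*s^2 + s*(2*x + 29) - 9*x^2 + 3*x + 30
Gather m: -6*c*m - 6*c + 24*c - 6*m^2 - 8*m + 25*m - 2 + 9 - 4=18*c - 6*m^2 + m*(17 - 6*c) + 3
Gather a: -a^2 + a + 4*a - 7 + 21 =-a^2 + 5*a + 14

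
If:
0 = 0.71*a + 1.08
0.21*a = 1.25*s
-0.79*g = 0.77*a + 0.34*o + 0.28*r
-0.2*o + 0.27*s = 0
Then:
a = -1.52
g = 1.63109459796755 - 0.354430379746835*r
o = -0.34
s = -0.26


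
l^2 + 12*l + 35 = (l + 5)*(l + 7)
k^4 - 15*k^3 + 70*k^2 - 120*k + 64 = (k - 8)*(k - 4)*(k - 2)*(k - 1)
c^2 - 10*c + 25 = (c - 5)^2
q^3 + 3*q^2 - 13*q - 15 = (q - 3)*(q + 1)*(q + 5)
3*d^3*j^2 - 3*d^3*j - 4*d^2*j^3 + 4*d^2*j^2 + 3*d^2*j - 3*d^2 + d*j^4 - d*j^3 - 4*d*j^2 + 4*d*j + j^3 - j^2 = (-3*d + j)*(-d + j)*(j - 1)*(d*j + 1)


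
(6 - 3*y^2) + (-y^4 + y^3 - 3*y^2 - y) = -y^4 + y^3 - 6*y^2 - y + 6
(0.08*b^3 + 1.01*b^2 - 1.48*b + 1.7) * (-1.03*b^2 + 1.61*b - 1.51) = -0.0824*b^5 - 0.9115*b^4 + 3.0297*b^3 - 5.6589*b^2 + 4.9718*b - 2.567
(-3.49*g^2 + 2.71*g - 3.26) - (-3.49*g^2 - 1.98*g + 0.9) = 4.69*g - 4.16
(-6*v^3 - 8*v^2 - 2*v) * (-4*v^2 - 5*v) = 24*v^5 + 62*v^4 + 48*v^3 + 10*v^2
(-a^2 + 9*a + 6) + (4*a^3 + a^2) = 4*a^3 + 9*a + 6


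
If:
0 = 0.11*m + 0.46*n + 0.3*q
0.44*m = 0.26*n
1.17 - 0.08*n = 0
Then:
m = 8.64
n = 14.62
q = -25.59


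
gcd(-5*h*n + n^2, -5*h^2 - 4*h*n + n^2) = 5*h - n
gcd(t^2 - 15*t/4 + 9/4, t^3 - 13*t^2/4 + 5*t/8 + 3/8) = t - 3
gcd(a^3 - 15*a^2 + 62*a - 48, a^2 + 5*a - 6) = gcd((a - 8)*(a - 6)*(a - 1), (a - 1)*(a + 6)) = a - 1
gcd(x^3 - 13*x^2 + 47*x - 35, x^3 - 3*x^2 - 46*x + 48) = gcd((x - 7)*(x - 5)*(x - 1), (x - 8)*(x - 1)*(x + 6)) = x - 1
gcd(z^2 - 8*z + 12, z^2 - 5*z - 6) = z - 6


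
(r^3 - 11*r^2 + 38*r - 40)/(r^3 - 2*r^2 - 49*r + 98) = (r^2 - 9*r + 20)/(r^2 - 49)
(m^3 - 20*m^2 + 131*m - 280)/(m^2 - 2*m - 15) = (m^2 - 15*m + 56)/(m + 3)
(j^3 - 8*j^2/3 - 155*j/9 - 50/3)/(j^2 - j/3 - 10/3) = (j^2 - 13*j/3 - 10)/(j - 2)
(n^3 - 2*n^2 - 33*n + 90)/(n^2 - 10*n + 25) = (n^2 + 3*n - 18)/(n - 5)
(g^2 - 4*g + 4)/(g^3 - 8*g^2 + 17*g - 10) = (g - 2)/(g^2 - 6*g + 5)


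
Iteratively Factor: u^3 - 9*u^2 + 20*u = (u - 5)*(u^2 - 4*u) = u*(u - 5)*(u - 4)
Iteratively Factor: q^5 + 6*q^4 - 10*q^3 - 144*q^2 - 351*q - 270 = (q + 3)*(q^4 + 3*q^3 - 19*q^2 - 87*q - 90) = (q + 3)^2*(q^3 - 19*q - 30) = (q + 3)^3*(q^2 - 3*q - 10) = (q - 5)*(q + 3)^3*(q + 2)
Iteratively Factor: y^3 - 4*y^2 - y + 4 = (y - 4)*(y^2 - 1) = (y - 4)*(y + 1)*(y - 1)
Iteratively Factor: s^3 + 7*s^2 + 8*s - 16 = (s - 1)*(s^2 + 8*s + 16) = (s - 1)*(s + 4)*(s + 4)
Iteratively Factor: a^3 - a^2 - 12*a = (a + 3)*(a^2 - 4*a) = (a - 4)*(a + 3)*(a)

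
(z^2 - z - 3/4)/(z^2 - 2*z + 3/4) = (2*z + 1)/(2*z - 1)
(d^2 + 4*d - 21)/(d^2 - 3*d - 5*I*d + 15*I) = (d + 7)/(d - 5*I)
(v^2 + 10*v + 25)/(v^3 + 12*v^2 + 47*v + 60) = (v + 5)/(v^2 + 7*v + 12)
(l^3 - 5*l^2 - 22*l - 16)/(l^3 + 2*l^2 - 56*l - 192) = (l^2 + 3*l + 2)/(l^2 + 10*l + 24)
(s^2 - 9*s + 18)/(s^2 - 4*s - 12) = (s - 3)/(s + 2)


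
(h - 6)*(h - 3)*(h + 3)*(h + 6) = h^4 - 45*h^2 + 324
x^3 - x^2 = x^2*(x - 1)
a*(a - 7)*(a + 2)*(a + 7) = a^4 + 2*a^3 - 49*a^2 - 98*a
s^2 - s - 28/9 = (s - 7/3)*(s + 4/3)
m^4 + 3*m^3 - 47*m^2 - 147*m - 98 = (m - 7)*(m + 1)*(m + 2)*(m + 7)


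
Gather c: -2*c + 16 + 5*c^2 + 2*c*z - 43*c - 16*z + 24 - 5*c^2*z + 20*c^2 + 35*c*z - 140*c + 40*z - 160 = c^2*(25 - 5*z) + c*(37*z - 185) + 24*z - 120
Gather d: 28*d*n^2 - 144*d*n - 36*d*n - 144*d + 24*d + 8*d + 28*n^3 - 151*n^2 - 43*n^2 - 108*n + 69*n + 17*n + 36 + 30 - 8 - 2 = d*(28*n^2 - 180*n - 112) + 28*n^3 - 194*n^2 - 22*n + 56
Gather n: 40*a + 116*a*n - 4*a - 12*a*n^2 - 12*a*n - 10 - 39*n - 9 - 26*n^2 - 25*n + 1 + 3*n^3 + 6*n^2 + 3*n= 36*a + 3*n^3 + n^2*(-12*a - 20) + n*(104*a - 61) - 18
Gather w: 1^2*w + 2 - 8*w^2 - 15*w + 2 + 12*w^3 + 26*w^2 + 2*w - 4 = 12*w^3 + 18*w^2 - 12*w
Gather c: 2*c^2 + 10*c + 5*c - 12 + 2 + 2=2*c^2 + 15*c - 8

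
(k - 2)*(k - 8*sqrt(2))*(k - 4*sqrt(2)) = k^3 - 12*sqrt(2)*k^2 - 2*k^2 + 24*sqrt(2)*k + 64*k - 128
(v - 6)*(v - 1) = v^2 - 7*v + 6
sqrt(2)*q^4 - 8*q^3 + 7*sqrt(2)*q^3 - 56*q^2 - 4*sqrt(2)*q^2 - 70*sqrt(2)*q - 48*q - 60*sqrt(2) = (q + 6)*(q - 5*sqrt(2))*(q + sqrt(2))*(sqrt(2)*q + sqrt(2))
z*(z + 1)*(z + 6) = z^3 + 7*z^2 + 6*z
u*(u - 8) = u^2 - 8*u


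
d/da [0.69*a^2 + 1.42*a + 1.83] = 1.38*a + 1.42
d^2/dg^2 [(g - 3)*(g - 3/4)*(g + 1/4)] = 6*g - 7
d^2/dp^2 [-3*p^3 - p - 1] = -18*p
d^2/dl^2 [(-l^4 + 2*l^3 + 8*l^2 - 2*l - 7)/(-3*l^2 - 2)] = 2*(9*l^6 + 18*l^4 + 30*l^3 + 357*l^2 - 60*l - 74)/(27*l^6 + 54*l^4 + 36*l^2 + 8)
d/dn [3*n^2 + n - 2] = 6*n + 1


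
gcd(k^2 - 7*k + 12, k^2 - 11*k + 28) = k - 4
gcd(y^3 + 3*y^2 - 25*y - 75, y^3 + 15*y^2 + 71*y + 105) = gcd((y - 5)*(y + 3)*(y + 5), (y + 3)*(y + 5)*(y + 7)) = y^2 + 8*y + 15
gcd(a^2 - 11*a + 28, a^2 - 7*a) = a - 7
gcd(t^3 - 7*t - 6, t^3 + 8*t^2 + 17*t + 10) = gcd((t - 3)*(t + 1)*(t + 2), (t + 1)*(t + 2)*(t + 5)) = t^2 + 3*t + 2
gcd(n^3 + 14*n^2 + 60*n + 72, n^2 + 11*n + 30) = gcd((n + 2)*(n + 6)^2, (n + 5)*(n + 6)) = n + 6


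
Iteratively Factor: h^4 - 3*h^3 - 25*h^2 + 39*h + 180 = (h + 3)*(h^3 - 6*h^2 - 7*h + 60) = (h + 3)^2*(h^2 - 9*h + 20) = (h - 4)*(h + 3)^2*(h - 5)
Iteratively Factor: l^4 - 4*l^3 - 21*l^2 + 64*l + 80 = (l - 4)*(l^3 - 21*l - 20) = (l - 4)*(l + 1)*(l^2 - l - 20) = (l - 4)*(l + 1)*(l + 4)*(l - 5)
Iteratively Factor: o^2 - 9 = (o + 3)*(o - 3)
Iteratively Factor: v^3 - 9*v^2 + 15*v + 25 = (v + 1)*(v^2 - 10*v + 25) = (v - 5)*(v + 1)*(v - 5)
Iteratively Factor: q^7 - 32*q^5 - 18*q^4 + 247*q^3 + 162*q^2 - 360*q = (q - 5)*(q^6 + 5*q^5 - 7*q^4 - 53*q^3 - 18*q^2 + 72*q) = (q - 5)*(q + 2)*(q^5 + 3*q^4 - 13*q^3 - 27*q^2 + 36*q) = (q - 5)*(q - 1)*(q + 2)*(q^4 + 4*q^3 - 9*q^2 - 36*q) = (q - 5)*(q - 1)*(q + 2)*(q + 4)*(q^3 - 9*q) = (q - 5)*(q - 1)*(q + 2)*(q + 3)*(q + 4)*(q^2 - 3*q) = q*(q - 5)*(q - 1)*(q + 2)*(q + 3)*(q + 4)*(q - 3)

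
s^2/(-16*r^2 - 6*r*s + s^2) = -s^2/(16*r^2 + 6*r*s - s^2)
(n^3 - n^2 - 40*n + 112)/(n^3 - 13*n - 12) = (n^2 + 3*n - 28)/(n^2 + 4*n + 3)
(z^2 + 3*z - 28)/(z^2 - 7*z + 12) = (z + 7)/(z - 3)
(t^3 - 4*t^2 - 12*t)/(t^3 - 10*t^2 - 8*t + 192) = t*(t + 2)/(t^2 - 4*t - 32)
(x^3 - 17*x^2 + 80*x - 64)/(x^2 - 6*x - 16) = (x^2 - 9*x + 8)/(x + 2)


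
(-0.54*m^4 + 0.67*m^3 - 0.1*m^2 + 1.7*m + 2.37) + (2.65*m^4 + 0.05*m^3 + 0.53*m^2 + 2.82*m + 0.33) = 2.11*m^4 + 0.72*m^3 + 0.43*m^2 + 4.52*m + 2.7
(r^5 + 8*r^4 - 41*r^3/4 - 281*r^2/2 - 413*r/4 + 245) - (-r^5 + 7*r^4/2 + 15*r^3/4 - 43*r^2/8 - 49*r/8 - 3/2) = 2*r^5 + 9*r^4/2 - 14*r^3 - 1081*r^2/8 - 777*r/8 + 493/2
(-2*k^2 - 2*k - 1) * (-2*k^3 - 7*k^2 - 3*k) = 4*k^5 + 18*k^4 + 22*k^3 + 13*k^2 + 3*k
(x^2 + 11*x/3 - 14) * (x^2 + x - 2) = x^4 + 14*x^3/3 - 37*x^2/3 - 64*x/3 + 28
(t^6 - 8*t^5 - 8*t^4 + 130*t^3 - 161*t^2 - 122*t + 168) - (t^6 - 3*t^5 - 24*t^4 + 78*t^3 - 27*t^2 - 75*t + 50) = -5*t^5 + 16*t^4 + 52*t^3 - 134*t^2 - 47*t + 118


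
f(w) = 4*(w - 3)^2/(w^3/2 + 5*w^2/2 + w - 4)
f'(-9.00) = -0.91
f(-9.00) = -3.29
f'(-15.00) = -0.14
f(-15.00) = -1.13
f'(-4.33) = -353.90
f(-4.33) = -104.88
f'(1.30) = -22.04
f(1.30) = 4.41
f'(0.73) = -26.54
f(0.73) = -11.82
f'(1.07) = -433.36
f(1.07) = 27.35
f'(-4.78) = -60.18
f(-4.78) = -38.64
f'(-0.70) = 15.39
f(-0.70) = -15.02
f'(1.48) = -7.81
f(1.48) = 2.02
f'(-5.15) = -26.34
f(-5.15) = -23.85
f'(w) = 4*(w - 3)^2*(-3*w^2/2 - 5*w - 1)/(w^3/2 + 5*w^2/2 + w - 4)^2 + 4*(2*w - 6)/(w^3/2 + 5*w^2/2 + w - 4)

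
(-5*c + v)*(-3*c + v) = 15*c^2 - 8*c*v + v^2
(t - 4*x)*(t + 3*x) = t^2 - t*x - 12*x^2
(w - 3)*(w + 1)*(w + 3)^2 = w^4 + 4*w^3 - 6*w^2 - 36*w - 27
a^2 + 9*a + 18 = (a + 3)*(a + 6)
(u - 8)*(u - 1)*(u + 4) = u^3 - 5*u^2 - 28*u + 32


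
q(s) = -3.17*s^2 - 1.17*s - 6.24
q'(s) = -6.34*s - 1.17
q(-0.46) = -6.37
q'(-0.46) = 1.75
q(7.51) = -193.82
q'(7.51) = -48.78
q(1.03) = -10.81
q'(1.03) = -7.70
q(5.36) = -103.58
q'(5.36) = -35.15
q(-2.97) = -30.73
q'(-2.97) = 17.66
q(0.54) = -7.80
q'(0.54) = -4.59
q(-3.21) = -35.15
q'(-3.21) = 19.18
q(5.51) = -108.93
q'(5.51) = -36.10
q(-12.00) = -448.68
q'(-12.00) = 74.91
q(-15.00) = -701.94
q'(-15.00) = 93.93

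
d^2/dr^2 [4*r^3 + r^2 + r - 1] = 24*r + 2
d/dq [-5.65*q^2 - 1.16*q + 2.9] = -11.3*q - 1.16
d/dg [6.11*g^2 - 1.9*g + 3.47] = 12.22*g - 1.9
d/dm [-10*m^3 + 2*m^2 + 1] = 2*m*(2 - 15*m)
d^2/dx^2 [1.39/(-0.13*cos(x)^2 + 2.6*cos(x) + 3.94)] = (-0.093964*(1 - cos(x)^2)^2 + 1.40946*cos(x)^3 - 12.291214*cos(x)^2 + 11.42024*cos(x) + 20.31068)/(-0.13*cos(x)^2 + 2.6*cos(x) + 3.94)^3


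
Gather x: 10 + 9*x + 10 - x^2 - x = -x^2 + 8*x + 20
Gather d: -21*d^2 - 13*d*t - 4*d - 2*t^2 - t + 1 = -21*d^2 + d*(-13*t - 4) - 2*t^2 - t + 1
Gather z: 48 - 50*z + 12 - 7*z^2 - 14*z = -7*z^2 - 64*z + 60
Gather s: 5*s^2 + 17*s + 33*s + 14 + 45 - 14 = 5*s^2 + 50*s + 45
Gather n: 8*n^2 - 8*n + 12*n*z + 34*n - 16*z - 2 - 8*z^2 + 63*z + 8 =8*n^2 + n*(12*z + 26) - 8*z^2 + 47*z + 6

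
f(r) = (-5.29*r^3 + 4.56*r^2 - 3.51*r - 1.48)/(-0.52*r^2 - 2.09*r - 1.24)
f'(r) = (1.04*r + 2.09)*(-5.29*r^3 + 4.56*r^2 - 3.51*r - 1.48)/(-0.52*r^2 - 2.09*r - 1.24)^2 + (-15.87*r^2 + 9.12*r - 3.51)/(-0.52*r^2 - 2.09*r - 1.24)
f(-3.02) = 596.66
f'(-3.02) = -2438.58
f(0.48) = 1.14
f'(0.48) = -0.07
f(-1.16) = 35.04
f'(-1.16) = -9.24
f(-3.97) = -364.84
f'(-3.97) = -398.81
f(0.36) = 1.16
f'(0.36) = -0.29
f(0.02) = 1.21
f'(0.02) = 0.61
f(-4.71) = -228.17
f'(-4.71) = -82.63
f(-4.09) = -324.40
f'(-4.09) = -284.49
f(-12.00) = -192.76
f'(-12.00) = 7.75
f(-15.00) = -217.87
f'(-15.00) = 8.83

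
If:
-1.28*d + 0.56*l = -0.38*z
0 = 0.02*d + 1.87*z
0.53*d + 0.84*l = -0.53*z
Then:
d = 0.00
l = 0.00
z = 0.00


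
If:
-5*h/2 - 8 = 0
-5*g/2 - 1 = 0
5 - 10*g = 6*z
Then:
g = -2/5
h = -16/5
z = 3/2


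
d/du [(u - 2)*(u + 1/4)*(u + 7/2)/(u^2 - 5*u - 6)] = (8*u^4 - 80*u^3 - 161*u^2 - 140*u + 248)/(8*(u^4 - 10*u^3 + 13*u^2 + 60*u + 36))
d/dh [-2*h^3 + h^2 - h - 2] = -6*h^2 + 2*h - 1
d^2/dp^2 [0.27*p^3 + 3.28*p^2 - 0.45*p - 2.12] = 1.62*p + 6.56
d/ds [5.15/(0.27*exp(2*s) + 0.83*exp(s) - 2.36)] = (-2.781*exp(s) - 4.2745)*exp(s)/(0.27*exp(2*s) + 0.83*exp(s) - 2.36)^2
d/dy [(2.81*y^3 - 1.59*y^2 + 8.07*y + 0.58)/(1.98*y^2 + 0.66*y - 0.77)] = (5.5638*y^4 + 3.7092*y^3 - 23.5191*y^2 + 0.151800000000001*y - 6.5967)/(3.9204*y^4 + 2.6136*y^3 - 2.6136*y^2 - 1.0164*y + 0.5929)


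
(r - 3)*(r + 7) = r^2 + 4*r - 21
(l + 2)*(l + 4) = l^2 + 6*l + 8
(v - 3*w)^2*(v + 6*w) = v^3 - 27*v*w^2 + 54*w^3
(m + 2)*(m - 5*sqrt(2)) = m^2 - 5*sqrt(2)*m + 2*m - 10*sqrt(2)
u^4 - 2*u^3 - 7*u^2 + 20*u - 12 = (u - 2)^2*(u - 1)*(u + 3)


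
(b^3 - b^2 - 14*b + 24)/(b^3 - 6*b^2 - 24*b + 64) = (b - 3)/(b - 8)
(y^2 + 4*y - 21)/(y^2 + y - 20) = (y^2 + 4*y - 21)/(y^2 + y - 20)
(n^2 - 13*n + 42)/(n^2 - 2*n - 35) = (n - 6)/(n + 5)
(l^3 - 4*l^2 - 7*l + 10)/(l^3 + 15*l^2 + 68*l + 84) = (l^2 - 6*l + 5)/(l^2 + 13*l + 42)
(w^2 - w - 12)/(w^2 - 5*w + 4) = (w + 3)/(w - 1)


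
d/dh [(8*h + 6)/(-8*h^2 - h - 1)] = 2*(32*h^2 + 48*h - 1)/(64*h^4 + 16*h^3 + 17*h^2 + 2*h + 1)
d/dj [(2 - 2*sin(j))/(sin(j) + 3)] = -8*cos(j)/(sin(j) + 3)^2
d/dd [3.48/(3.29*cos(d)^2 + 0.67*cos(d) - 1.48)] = (22.8984*cos(d) + 2.3316)*sin(d)/(3.29*cos(d)^2 + 0.67*cos(d) - 1.48)^2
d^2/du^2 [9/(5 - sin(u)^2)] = 18*(2*sin(u)^4 + 7*sin(u)^2 - 5)/(sin(u)^2 - 5)^3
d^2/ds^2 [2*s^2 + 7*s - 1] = 4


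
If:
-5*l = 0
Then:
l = 0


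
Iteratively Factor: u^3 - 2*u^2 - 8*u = (u - 4)*(u^2 + 2*u) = u*(u - 4)*(u + 2)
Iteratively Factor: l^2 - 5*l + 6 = (l - 2)*(l - 3)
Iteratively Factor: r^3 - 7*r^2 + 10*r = (r - 2)*(r^2 - 5*r) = r*(r - 2)*(r - 5)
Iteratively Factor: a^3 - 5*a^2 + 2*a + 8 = (a - 2)*(a^2 - 3*a - 4) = (a - 4)*(a - 2)*(a + 1)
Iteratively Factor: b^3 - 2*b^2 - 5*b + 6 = (b + 2)*(b^2 - 4*b + 3) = (b - 1)*(b + 2)*(b - 3)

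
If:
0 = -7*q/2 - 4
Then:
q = -8/7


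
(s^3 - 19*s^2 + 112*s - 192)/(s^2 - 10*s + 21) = (s^2 - 16*s + 64)/(s - 7)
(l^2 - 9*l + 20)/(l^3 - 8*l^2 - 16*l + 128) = (l - 5)/(l^2 - 4*l - 32)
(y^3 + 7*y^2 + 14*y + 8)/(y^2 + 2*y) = y + 5 + 4/y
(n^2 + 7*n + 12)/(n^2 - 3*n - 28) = (n + 3)/(n - 7)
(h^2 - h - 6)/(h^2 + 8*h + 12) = (h - 3)/(h + 6)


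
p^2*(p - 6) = p^3 - 6*p^2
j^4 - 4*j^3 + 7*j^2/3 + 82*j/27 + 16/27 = (j - 8/3)*(j - 2)*(j + 1/3)^2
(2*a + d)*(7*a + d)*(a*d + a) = 14*a^3*d + 14*a^3 + 9*a^2*d^2 + 9*a^2*d + a*d^3 + a*d^2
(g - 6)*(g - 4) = g^2 - 10*g + 24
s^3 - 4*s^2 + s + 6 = (s - 3)*(s - 2)*(s + 1)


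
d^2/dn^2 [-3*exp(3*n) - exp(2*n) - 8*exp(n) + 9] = (-27*exp(2*n) - 4*exp(n) - 8)*exp(n)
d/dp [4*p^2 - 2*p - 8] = 8*p - 2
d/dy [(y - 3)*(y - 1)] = 2*y - 4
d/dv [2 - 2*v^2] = -4*v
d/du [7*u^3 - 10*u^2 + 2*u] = 21*u^2 - 20*u + 2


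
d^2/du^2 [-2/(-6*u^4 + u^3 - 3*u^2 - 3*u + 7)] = 12*((-12*u^2 + u - 1)*(6*u^4 - u^3 + 3*u^2 + 3*u - 7) + 3*(8*u^3 - u^2 + 2*u + 1)^2)/(6*u^4 - u^3 + 3*u^2 + 3*u - 7)^3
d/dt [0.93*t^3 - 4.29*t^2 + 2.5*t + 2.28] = 2.79*t^2 - 8.58*t + 2.5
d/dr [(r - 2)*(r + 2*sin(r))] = r + (r - 2)*(2*cos(r) + 1) + 2*sin(r)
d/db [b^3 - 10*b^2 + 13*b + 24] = 3*b^2 - 20*b + 13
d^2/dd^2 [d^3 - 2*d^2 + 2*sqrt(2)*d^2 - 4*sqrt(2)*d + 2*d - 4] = 6*d - 4 + 4*sqrt(2)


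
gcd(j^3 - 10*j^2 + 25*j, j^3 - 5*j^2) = j^2 - 5*j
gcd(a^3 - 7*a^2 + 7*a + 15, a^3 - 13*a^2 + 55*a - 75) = a^2 - 8*a + 15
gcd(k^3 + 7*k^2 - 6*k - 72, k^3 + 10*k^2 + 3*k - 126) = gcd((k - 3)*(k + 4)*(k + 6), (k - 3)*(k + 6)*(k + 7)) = k^2 + 3*k - 18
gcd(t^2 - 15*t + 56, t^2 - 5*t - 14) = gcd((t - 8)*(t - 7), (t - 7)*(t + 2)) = t - 7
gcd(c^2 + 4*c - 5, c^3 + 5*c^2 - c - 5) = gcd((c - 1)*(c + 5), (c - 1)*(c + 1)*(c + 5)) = c^2 + 4*c - 5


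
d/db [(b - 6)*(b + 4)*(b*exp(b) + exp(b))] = (b^3 + 2*b^2 - 28*b - 50)*exp(b)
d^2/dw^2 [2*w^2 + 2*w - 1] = 4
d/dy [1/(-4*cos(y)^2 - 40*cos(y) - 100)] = -sin(y)/(2*(cos(y) + 5)^3)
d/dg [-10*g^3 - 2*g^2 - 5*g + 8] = -30*g^2 - 4*g - 5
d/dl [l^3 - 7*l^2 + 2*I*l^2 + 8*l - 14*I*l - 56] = 3*l^2 + l*(-14 + 4*I) + 8 - 14*I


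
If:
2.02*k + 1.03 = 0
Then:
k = -0.51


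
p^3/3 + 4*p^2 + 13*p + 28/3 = (p/3 + 1/3)*(p + 4)*(p + 7)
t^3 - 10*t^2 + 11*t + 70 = (t - 7)*(t - 5)*(t + 2)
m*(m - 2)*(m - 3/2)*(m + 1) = m^4 - 5*m^3/2 - m^2/2 + 3*m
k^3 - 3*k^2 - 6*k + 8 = (k - 4)*(k - 1)*(k + 2)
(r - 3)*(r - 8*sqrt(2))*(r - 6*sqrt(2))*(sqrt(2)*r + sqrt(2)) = sqrt(2)*r^4 - 28*r^3 - 2*sqrt(2)*r^3 + 56*r^2 + 93*sqrt(2)*r^2 - 192*sqrt(2)*r + 84*r - 288*sqrt(2)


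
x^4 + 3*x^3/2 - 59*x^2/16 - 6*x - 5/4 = (x - 2)*(x + 1/4)*(x + 5/4)*(x + 2)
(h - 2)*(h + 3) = h^2 + h - 6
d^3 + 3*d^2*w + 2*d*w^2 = d*(d + w)*(d + 2*w)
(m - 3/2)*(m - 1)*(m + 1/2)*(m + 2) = m^4 - 15*m^2/4 + 5*m/4 + 3/2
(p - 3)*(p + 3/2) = p^2 - 3*p/2 - 9/2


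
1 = 1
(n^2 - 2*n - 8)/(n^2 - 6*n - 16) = (n - 4)/(n - 8)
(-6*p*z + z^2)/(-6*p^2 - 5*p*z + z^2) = z/(p + z)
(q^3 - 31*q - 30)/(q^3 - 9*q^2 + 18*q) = (q^2 + 6*q + 5)/(q*(q - 3))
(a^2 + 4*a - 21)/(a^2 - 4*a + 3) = (a + 7)/(a - 1)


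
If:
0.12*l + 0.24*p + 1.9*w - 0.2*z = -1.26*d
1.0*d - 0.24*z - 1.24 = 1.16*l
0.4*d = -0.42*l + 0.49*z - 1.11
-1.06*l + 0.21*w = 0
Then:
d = 0.757013574660633*z - 0.867420814479638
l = 0.445701357466063*z - 1.81674208144796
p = 78.0599206349206 - 21.1742063492064*z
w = 2.24973066149537*z - 9.17022193492782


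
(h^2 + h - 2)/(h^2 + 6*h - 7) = (h + 2)/(h + 7)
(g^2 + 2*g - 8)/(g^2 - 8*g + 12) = (g + 4)/(g - 6)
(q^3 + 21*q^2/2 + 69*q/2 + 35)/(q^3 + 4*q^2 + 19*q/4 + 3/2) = 2*(2*q^2 + 17*q + 35)/(4*q^2 + 8*q + 3)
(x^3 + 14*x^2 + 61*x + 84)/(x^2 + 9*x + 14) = (x^2 + 7*x + 12)/(x + 2)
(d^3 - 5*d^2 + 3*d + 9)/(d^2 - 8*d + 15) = (d^2 - 2*d - 3)/(d - 5)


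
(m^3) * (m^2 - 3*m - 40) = m^5 - 3*m^4 - 40*m^3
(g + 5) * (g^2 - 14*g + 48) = g^3 - 9*g^2 - 22*g + 240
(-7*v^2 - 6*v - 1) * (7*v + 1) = -49*v^3 - 49*v^2 - 13*v - 1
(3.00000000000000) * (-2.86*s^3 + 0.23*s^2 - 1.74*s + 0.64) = -8.58*s^3 + 0.69*s^2 - 5.22*s + 1.92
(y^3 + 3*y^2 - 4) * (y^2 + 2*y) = y^5 + 5*y^4 + 6*y^3 - 4*y^2 - 8*y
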